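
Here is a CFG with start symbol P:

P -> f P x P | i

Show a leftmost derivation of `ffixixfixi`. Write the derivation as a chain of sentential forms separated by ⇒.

P ⇒ fPxP ⇒ ffPxPxP ⇒ ffixPxP ⇒ ffixixP ⇒ ffixixfPxP ⇒ ffixixfixP ⇒ ffixixfixi

P ⇒ fPxP   [P -> f P x P]
fPxP ⇒ ffPxPxP   [P -> f P x P]
ffPxPxP ⇒ ffixPxP   [P -> i]
ffixPxP ⇒ ffixixP   [P -> i]
ffixixP ⇒ ffixixfPxP   [P -> f P x P]
ffixixfPxP ⇒ ffixixfixP   [P -> i]
ffixixfixP ⇒ ffixixfixi   [P -> i]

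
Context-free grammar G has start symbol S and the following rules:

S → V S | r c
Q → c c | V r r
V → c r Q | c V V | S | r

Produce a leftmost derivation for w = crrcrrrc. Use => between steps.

S => VS   [S → V S]
VS => crQS   [V → c r Q]
crQS => crVrrS   [Q → V r r]
crVrrS => crSrrS   [V → S]
crSrrS => crrcrrS   [S → r c]
crrcrrS => crrcrrrc   [S → r c]

S => VS => crQS => crVrrS => crSrrS => crrcrrS => crrcrrrc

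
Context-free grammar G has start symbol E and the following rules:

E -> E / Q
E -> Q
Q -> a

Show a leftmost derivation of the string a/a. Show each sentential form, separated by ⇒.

E⇒E/Q⇒Q/Q⇒a/Q⇒a/a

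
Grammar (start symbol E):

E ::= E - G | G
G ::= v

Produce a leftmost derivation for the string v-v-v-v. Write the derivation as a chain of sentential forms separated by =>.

E => E-G => E-G-G => E-G-G-G => G-G-G-G => v-G-G-G => v-v-G-G => v-v-v-G => v-v-v-v

E => E-G   [E ::= E - G]
E-G => E-G-G   [E ::= E - G]
E-G-G => E-G-G-G   [E ::= E - G]
E-G-G-G => G-G-G-G   [E ::= G]
G-G-G-G => v-G-G-G   [G ::= v]
v-G-G-G => v-v-G-G   [G ::= v]
v-v-G-G => v-v-v-G   [G ::= v]
v-v-v-G => v-v-v-v   [G ::= v]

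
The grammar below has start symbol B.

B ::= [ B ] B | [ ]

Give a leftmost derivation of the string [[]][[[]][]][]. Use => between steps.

B => [B]B   [B ::= [ B ] B]
[B]B => [[]]B   [B ::= [ ]]
[[]]B => [[]][B]B   [B ::= [ B ] B]
[[]][B]B => [[]][[B]B]B   [B ::= [ B ] B]
[[]][[B]B]B => [[]][[[]]B]B   [B ::= [ ]]
[[]][[[]]B]B => [[]][[[]][]]B   [B ::= [ ]]
[[]][[[]][]]B => [[]][[[]][]][]   [B ::= [ ]]

B => [B]B => [[]]B => [[]][B]B => [[]][[B]B]B => [[]][[[]]B]B => [[]][[[]][]]B => [[]][[[]][]][]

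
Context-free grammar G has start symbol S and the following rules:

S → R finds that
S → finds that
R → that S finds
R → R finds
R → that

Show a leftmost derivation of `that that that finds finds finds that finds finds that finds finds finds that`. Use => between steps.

S => R finds that   [S → R finds that]
R finds that => R finds finds that   [R → R finds]
R finds finds that => that S finds finds finds that   [R → that S finds]
that S finds finds finds that => that R finds that finds finds finds that   [S → R finds that]
that R finds that finds finds finds that => that that S finds finds that finds finds finds that   [R → that S finds]
that that S finds finds that finds finds finds that => that that R finds that finds finds that finds finds finds that   [S → R finds that]
that that R finds that finds finds that finds finds finds that => that that R finds finds that finds finds that finds finds finds that   [R → R finds]
that that R finds finds that finds finds that finds finds finds that => that that R finds finds finds that finds finds that finds finds finds that   [R → R finds]
that that R finds finds finds that finds finds that finds finds finds that => that that that finds finds finds that finds finds that finds finds finds that   [R → that]

S => R finds that => R finds finds that => that S finds finds finds that => that R finds that finds finds finds that => that that S finds finds that finds finds finds that => that that R finds that finds finds that finds finds finds that => that that R finds finds that finds finds that finds finds finds that => that that R finds finds finds that finds finds that finds finds finds that => that that that finds finds finds that finds finds that finds finds finds that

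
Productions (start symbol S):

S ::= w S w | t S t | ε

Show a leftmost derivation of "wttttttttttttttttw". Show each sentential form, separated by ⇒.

S ⇒ wSw   [S ::= w S w]
wSw ⇒ wtStw   [S ::= t S t]
wtStw ⇒ wttSttw   [S ::= t S t]
wttSttw ⇒ wtttStttw   [S ::= t S t]
wtttStttw ⇒ wttttSttttw   [S ::= t S t]
wttttSttttw ⇒ wtttttStttttw   [S ::= t S t]
wtttttStttttw ⇒ wttttttSttttttw   [S ::= t S t]
wttttttSttttttw ⇒ wtttttttStttttttw   [S ::= t S t]
wtttttttStttttttw ⇒ wttttttttSttttttttw   [S ::= t S t]
wttttttttSttttttttw ⇒ wttttttttttttttttw   [S ::= ε]

S⇒wSw⇒wtStw⇒wttSttw⇒wtttStttw⇒wttttSttttw⇒wtttttStttttw⇒wttttttSttttttw⇒wtttttttStttttttw⇒wttttttttSttttttttw⇒wttttttttttttttttw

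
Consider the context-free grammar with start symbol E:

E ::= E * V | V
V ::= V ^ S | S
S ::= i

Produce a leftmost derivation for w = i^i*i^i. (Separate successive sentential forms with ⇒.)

E ⇒ E*V   [E ::= E * V]
E*V ⇒ V*V   [E ::= V]
V*V ⇒ V^S*V   [V ::= V ^ S]
V^S*V ⇒ S^S*V   [V ::= S]
S^S*V ⇒ i^S*V   [S ::= i]
i^S*V ⇒ i^i*V   [S ::= i]
i^i*V ⇒ i^i*V^S   [V ::= V ^ S]
i^i*V^S ⇒ i^i*S^S   [V ::= S]
i^i*S^S ⇒ i^i*i^S   [S ::= i]
i^i*i^S ⇒ i^i*i^i   [S ::= i]

E⇒E*V⇒V*V⇒V^S*V⇒S^S*V⇒i^S*V⇒i^i*V⇒i^i*V^S⇒i^i*S^S⇒i^i*i^S⇒i^i*i^i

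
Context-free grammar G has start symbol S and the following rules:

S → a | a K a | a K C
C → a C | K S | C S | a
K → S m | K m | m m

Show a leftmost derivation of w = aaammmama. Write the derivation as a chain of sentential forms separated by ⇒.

S⇒aKa⇒aSma⇒aaKama⇒aaKmama⇒aaKmmama⇒aaSmmmama⇒aaammmama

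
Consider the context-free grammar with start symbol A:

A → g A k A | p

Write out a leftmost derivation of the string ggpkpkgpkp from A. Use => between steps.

A=>gAkA=>ggAkAkA=>ggpkAkA=>ggpkpkA=>ggpkpkgAkA=>ggpkpkgpkA=>ggpkpkgpkp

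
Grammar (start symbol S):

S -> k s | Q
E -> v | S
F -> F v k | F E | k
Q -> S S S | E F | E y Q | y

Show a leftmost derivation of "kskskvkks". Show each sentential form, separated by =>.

S => Q => SSS => ksSS => ksQS => ksEFS => ksSFS => ksksFS => ksksFvkS => kskskvkS => kskskvkks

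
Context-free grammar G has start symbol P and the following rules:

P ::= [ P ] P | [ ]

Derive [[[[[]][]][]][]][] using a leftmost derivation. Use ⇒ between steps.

P ⇒ [P]P   [P ::= [ P ] P]
[P]P ⇒ [[P]P]P   [P ::= [ P ] P]
[[P]P]P ⇒ [[[P]P]P]P   [P ::= [ P ] P]
[[[P]P]P]P ⇒ [[[[P]P]P]P]P   [P ::= [ P ] P]
[[[[P]P]P]P]P ⇒ [[[[[]]P]P]P]P   [P ::= [ ]]
[[[[[]]P]P]P]P ⇒ [[[[[]][]]P]P]P   [P ::= [ ]]
[[[[[]][]]P]P]P ⇒ [[[[[]][]][]]P]P   [P ::= [ ]]
[[[[[]][]][]]P]P ⇒ [[[[[]][]][]][]]P   [P ::= [ ]]
[[[[[]][]][]][]]P ⇒ [[[[[]][]][]][]][]   [P ::= [ ]]

P⇒[P]P⇒[[P]P]P⇒[[[P]P]P]P⇒[[[[P]P]P]P]P⇒[[[[[]]P]P]P]P⇒[[[[[]][]]P]P]P⇒[[[[[]][]][]]P]P⇒[[[[[]][]][]][]]P⇒[[[[[]][]][]][]][]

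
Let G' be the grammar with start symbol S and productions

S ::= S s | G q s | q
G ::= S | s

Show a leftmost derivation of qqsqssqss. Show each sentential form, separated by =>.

S=>Ss=>Gqss=>Sqss=>Ssqss=>Gqssqss=>Sqssqss=>Gqsqssqss=>Sqsqssqss=>qqsqssqss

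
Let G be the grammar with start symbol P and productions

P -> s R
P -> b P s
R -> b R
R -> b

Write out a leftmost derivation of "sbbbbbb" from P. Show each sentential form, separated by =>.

P => sR => sbR => sbbR => sbbbR => sbbbbR => sbbbbbR => sbbbbbb

P => sR   [P -> s R]
sR => sbR   [R -> b R]
sbR => sbbR   [R -> b R]
sbbR => sbbbR   [R -> b R]
sbbbR => sbbbbR   [R -> b R]
sbbbbR => sbbbbbR   [R -> b R]
sbbbbbR => sbbbbbb   [R -> b]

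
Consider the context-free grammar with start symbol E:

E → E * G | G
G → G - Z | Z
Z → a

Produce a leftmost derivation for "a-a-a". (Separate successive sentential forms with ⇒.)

E ⇒ G   [E → G]
G ⇒ G-Z   [G → G - Z]
G-Z ⇒ G-Z-Z   [G → G - Z]
G-Z-Z ⇒ Z-Z-Z   [G → Z]
Z-Z-Z ⇒ a-Z-Z   [Z → a]
a-Z-Z ⇒ a-a-Z   [Z → a]
a-a-Z ⇒ a-a-a   [Z → a]

E ⇒ G ⇒ G-Z ⇒ G-Z-Z ⇒ Z-Z-Z ⇒ a-Z-Z ⇒ a-a-Z ⇒ a-a-a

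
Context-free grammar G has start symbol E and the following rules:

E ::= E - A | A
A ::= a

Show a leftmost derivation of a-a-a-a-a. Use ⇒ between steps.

E⇒E-A⇒E-A-A⇒E-A-A-A⇒E-A-A-A-A⇒A-A-A-A-A⇒a-A-A-A-A⇒a-a-A-A-A⇒a-a-a-A-A⇒a-a-a-a-A⇒a-a-a-a-a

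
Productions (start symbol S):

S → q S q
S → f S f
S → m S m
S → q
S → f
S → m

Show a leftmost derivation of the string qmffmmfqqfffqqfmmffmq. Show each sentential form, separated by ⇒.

S ⇒ qSq ⇒ qmSmq ⇒ qmfSfmq ⇒ qmffSffmq ⇒ qmffmSmffmq ⇒ qmffmmSmmffmq ⇒ qmffmmfSfmmffmq ⇒ qmffmmfqSqfmmffmq ⇒ qmffmmfqqSqqfmmffmq ⇒ qmffmmfqqfSfqqfmmffmq ⇒ qmffmmfqqfffqqfmmffmq

S ⇒ qSq   [S → q S q]
qSq ⇒ qmSmq   [S → m S m]
qmSmq ⇒ qmfSfmq   [S → f S f]
qmfSfmq ⇒ qmffSffmq   [S → f S f]
qmffSffmq ⇒ qmffmSmffmq   [S → m S m]
qmffmSmffmq ⇒ qmffmmSmmffmq   [S → m S m]
qmffmmSmmffmq ⇒ qmffmmfSfmmffmq   [S → f S f]
qmffmmfSfmmffmq ⇒ qmffmmfqSqfmmffmq   [S → q S q]
qmffmmfqSqfmmffmq ⇒ qmffmmfqqSqqfmmffmq   [S → q S q]
qmffmmfqqSqqfmmffmq ⇒ qmffmmfqqfSfqqfmmffmq   [S → f S f]
qmffmmfqqfSfqqfmmffmq ⇒ qmffmmfqqfffqqfmmffmq   [S → f]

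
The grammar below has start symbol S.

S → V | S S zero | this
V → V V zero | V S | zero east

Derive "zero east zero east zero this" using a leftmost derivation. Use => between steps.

S => V   [S → V]
V => V S   [V → V S]
V S => V V zero S   [V → V V zero]
V V zero S => zero east V zero S   [V → zero east]
zero east V zero S => zero east zero east zero S   [V → zero east]
zero east zero east zero S => zero east zero east zero this   [S → this]

S => V => V S => V V zero S => zero east V zero S => zero east zero east zero S => zero east zero east zero this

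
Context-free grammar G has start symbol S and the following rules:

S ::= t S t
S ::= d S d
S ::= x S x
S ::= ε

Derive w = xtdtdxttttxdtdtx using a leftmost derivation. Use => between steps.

S=>xSx=>xtStx=>xtdSdtx=>xtdtStdtx=>xtdtdSdtdtx=>xtdtdxSxdtdtx=>xtdtdxtStxdtdtx=>xtdtdxttSttxdtdtx=>xtdtdxttttxdtdtx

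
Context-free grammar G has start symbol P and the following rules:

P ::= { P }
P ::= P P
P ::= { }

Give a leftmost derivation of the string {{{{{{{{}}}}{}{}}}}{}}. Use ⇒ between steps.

P⇒{P}⇒{PP}⇒{{P}P}⇒{{{P}}P}⇒{{{{P}}}P}⇒{{{{PP}}}P}⇒{{{{PPP}}}P}⇒{{{{{P}PP}}}P}⇒{{{{{{P}}PP}}}P}⇒{{{{{{{P}}}PP}}}P}⇒{{{{{{{{}}}}PP}}}P}⇒{{{{{{{{}}}}{}P}}}P}⇒{{{{{{{{}}}}{}{}}}}P}⇒{{{{{{{{}}}}{}{}}}}{}}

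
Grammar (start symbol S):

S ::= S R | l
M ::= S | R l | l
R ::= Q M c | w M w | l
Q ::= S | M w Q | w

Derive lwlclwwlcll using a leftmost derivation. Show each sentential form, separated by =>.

S => SR => SRR => SRRR => lRRR => lQMcRR => lMwQMcRR => lRlwQMcRR => lQMclwQMcRR => lwMclwQMcRR => lwlclwQMcRR => lwlclwwMcRR => lwlclwwlcRR => lwlclwwlclR => lwlclwwlcll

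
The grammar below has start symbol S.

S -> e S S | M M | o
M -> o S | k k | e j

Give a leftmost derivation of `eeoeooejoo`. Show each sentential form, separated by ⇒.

S ⇒ eSS ⇒ eeSSS ⇒ eeMMSS ⇒ eeoSMSS ⇒ eeoeSSMSS ⇒ eeoeoSMSS ⇒ eeoeooMSS ⇒ eeoeooejSS ⇒ eeoeooejoS ⇒ eeoeooejoo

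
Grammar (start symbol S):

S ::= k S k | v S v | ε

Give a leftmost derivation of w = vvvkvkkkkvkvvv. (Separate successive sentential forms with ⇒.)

S ⇒ vSv ⇒ vvSvv ⇒ vvvSvvv ⇒ vvvkSkvvv ⇒ vvvkvSvkvvv ⇒ vvvkvkSkvkvvv ⇒ vvvkvkkSkkvkvvv ⇒ vvvkvkkkkvkvvv

S ⇒ vSv   [S ::= v S v]
vSv ⇒ vvSvv   [S ::= v S v]
vvSvv ⇒ vvvSvvv   [S ::= v S v]
vvvSvvv ⇒ vvvkSkvvv   [S ::= k S k]
vvvkSkvvv ⇒ vvvkvSvkvvv   [S ::= v S v]
vvvkvSvkvvv ⇒ vvvkvkSkvkvvv   [S ::= k S k]
vvvkvkSkvkvvv ⇒ vvvkvkkSkkvkvvv   [S ::= k S k]
vvvkvkkSkkvkvvv ⇒ vvvkvkkkkvkvvv   [S ::= ε]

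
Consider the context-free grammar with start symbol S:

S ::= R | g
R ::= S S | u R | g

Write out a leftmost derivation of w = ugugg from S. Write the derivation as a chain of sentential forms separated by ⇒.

S ⇒ R ⇒ uR ⇒ uSS ⇒ ugS ⇒ ugR ⇒ uguR ⇒ uguSS ⇒ uguRS ⇒ ugugS ⇒ ugugg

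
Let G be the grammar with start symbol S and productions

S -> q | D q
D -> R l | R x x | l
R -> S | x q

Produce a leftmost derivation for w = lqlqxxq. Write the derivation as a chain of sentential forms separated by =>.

S => Dq   [S -> D q]
Dq => Rxxq   [D -> R x x]
Rxxq => Sxxq   [R -> S]
Sxxq => Dqxxq   [S -> D q]
Dqxxq => Rlqxxq   [D -> R l]
Rlqxxq => Slqxxq   [R -> S]
Slqxxq => Dqlqxxq   [S -> D q]
Dqlqxxq => lqlqxxq   [D -> l]

S => Dq => Rxxq => Sxxq => Dqxxq => Rlqxxq => Slqxxq => Dqlqxxq => lqlqxxq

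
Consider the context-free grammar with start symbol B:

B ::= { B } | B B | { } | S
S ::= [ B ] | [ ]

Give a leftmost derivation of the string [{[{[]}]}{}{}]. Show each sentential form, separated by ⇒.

B ⇒ S ⇒ [B] ⇒ [BB] ⇒ [BBB] ⇒ [{B}BB] ⇒ [{S}BB] ⇒ [{[B]}BB] ⇒ [{[{B}]}BB] ⇒ [{[{S}]}BB] ⇒ [{[{[]}]}BB] ⇒ [{[{[]}]}{}B] ⇒ [{[{[]}]}{}{}]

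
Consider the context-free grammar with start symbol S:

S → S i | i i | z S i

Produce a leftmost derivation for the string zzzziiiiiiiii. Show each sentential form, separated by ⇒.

S ⇒ zSi ⇒ zSii ⇒ zSiii ⇒ zzSiiii ⇒ zzzSiiiii ⇒ zzzzSiiiiii ⇒ zzzzSiiiiiii ⇒ zzzziiiiiiiii

S ⇒ zSi   [S → z S i]
zSi ⇒ zSii   [S → S i]
zSii ⇒ zSiii   [S → S i]
zSiii ⇒ zzSiiii   [S → z S i]
zzSiiii ⇒ zzzSiiiii   [S → z S i]
zzzSiiiii ⇒ zzzzSiiiiii   [S → z S i]
zzzzSiiiiii ⇒ zzzzSiiiiiii   [S → S i]
zzzzSiiiiiii ⇒ zzzziiiiiiiii   [S → i i]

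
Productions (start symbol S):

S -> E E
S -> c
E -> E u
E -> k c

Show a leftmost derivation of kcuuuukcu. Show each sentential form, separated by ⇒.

S ⇒ EE   [S -> E E]
EE ⇒ EuE   [E -> E u]
EuE ⇒ EuuE   [E -> E u]
EuuE ⇒ EuuuE   [E -> E u]
EuuuE ⇒ EuuuuE   [E -> E u]
EuuuuE ⇒ kcuuuuE   [E -> k c]
kcuuuuE ⇒ kcuuuuEu   [E -> E u]
kcuuuuEu ⇒ kcuuuukcu   [E -> k c]

S⇒EE⇒EuE⇒EuuE⇒EuuuE⇒EuuuuE⇒kcuuuuE⇒kcuuuuEu⇒kcuuuukcu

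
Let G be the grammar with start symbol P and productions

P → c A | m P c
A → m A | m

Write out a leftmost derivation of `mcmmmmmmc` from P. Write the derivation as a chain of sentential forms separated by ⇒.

P ⇒ mPc ⇒ mcAc ⇒ mcmAc ⇒ mcmmAc ⇒ mcmmmAc ⇒ mcmmmmAc ⇒ mcmmmmmAc ⇒ mcmmmmmmc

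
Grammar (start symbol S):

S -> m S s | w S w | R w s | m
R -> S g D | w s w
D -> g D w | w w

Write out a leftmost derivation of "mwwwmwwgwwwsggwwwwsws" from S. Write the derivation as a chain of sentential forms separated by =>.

S => mSs   [S -> m S s]
mSs => mwSws   [S -> w S w]
mwSws => mwRwsws   [S -> R w s]
mwRwsws => mwSgDwsws   [R -> S g D]
mwSgDwsws => mwRwsgDwsws   [S -> R w s]
mwRwsgDwsws => mwSgDwsgDwsws   [R -> S g D]
mwSgDwsgDwsws => mwwSwgDwsgDwsws   [S -> w S w]
mwwSwgDwsgDwsws => mwwwSwwgDwsgDwsws   [S -> w S w]
mwwwSwwgDwsgDwsws => mwwwmwwgDwsgDwsws   [S -> m]
mwwwmwwgDwsgDwsws => mwwwmwwgwwwsgDwsws   [D -> w w]
mwwwmwwgwwwsgDwsws => mwwwmwwgwwwsggDwwsws   [D -> g D w]
mwwwmwwgwwwsggDwwsws => mwwwmwwgwwwsggwwwwsws   [D -> w w]

S => mSs => mwSws => mwRwsws => mwSgDwsws => mwRwsgDwsws => mwSgDwsgDwsws => mwwSwgDwsgDwsws => mwwwSwwgDwsgDwsws => mwwwmwwgDwsgDwsws => mwwwmwwgwwwsgDwsws => mwwwmwwgwwwsggDwwsws => mwwwmwwgwwwsggwwwwsws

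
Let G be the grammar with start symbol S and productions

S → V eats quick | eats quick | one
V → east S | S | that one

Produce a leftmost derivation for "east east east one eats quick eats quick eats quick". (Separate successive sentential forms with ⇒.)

S ⇒ V eats quick   [S → V eats quick]
V eats quick ⇒ east S eats quick   [V → east S]
east S eats quick ⇒ east V eats quick eats quick   [S → V eats quick]
east V eats quick eats quick ⇒ east east S eats quick eats quick   [V → east S]
east east S eats quick eats quick ⇒ east east V eats quick eats quick eats quick   [S → V eats quick]
east east V eats quick eats quick eats quick ⇒ east east east S eats quick eats quick eats quick   [V → east S]
east east east S eats quick eats quick eats quick ⇒ east east east one eats quick eats quick eats quick   [S → one]

S ⇒ V eats quick ⇒ east S eats quick ⇒ east V eats quick eats quick ⇒ east east S eats quick eats quick ⇒ east east V eats quick eats quick eats quick ⇒ east east east S eats quick eats quick eats quick ⇒ east east east one eats quick eats quick eats quick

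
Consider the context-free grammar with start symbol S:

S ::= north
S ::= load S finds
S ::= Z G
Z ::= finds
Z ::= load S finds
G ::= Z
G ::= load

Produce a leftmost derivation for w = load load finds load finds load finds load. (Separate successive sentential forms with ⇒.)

S ⇒ Z G ⇒ load S finds G ⇒ load Z G finds G ⇒ load load S finds G finds G ⇒ load load Z G finds G finds G ⇒ load load finds G finds G finds G ⇒ load load finds load finds G finds G ⇒ load load finds load finds load finds G ⇒ load load finds load finds load finds load

S ⇒ Z G   [S ::= Z G]
Z G ⇒ load S finds G   [Z ::= load S finds]
load S finds G ⇒ load Z G finds G   [S ::= Z G]
load Z G finds G ⇒ load load S finds G finds G   [Z ::= load S finds]
load load S finds G finds G ⇒ load load Z G finds G finds G   [S ::= Z G]
load load Z G finds G finds G ⇒ load load finds G finds G finds G   [Z ::= finds]
load load finds G finds G finds G ⇒ load load finds load finds G finds G   [G ::= load]
load load finds load finds G finds G ⇒ load load finds load finds load finds G   [G ::= load]
load load finds load finds load finds G ⇒ load load finds load finds load finds load   [G ::= load]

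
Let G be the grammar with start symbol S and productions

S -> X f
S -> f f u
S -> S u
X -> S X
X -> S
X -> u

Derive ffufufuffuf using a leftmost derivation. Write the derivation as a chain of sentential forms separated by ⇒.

S⇒Xf⇒SXf⇒XfXf⇒SXfXf⇒XfXfXf⇒SfXfXf⇒ffufXfXf⇒ffufSfXf⇒ffufXffXf⇒ffufSXffXf⇒ffufXfXffXf⇒ffufufXffXf⇒ffufufuffXf⇒ffufufuffuf

S ⇒ Xf   [S -> X f]
Xf ⇒ SXf   [X -> S X]
SXf ⇒ XfXf   [S -> X f]
XfXf ⇒ SXfXf   [X -> S X]
SXfXf ⇒ XfXfXf   [S -> X f]
XfXfXf ⇒ SfXfXf   [X -> S]
SfXfXf ⇒ ffufXfXf   [S -> f f u]
ffufXfXf ⇒ ffufSfXf   [X -> S]
ffufSfXf ⇒ ffufXffXf   [S -> X f]
ffufXffXf ⇒ ffufSXffXf   [X -> S X]
ffufSXffXf ⇒ ffufXfXffXf   [S -> X f]
ffufXfXffXf ⇒ ffufufXffXf   [X -> u]
ffufufXffXf ⇒ ffufufuffXf   [X -> u]
ffufufuffXf ⇒ ffufufuffuf   [X -> u]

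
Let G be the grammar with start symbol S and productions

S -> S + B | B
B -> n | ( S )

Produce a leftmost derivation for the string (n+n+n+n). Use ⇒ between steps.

S ⇒ B ⇒ (S) ⇒ (S+B) ⇒ (S+B+B) ⇒ (S+B+B+B) ⇒ (B+B+B+B) ⇒ (n+B+B+B) ⇒ (n+n+B+B) ⇒ (n+n+n+B) ⇒ (n+n+n+n)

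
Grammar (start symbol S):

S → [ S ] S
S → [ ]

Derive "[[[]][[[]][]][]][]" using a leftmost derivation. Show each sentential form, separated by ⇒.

S ⇒ [S]S ⇒ [[S]S]S ⇒ [[[]]S]S ⇒ [[[]][S]S]S ⇒ [[[]][[S]S]S]S ⇒ [[[]][[[]]S]S]S ⇒ [[[]][[[]][]]S]S ⇒ [[[]][[[]][]][]]S ⇒ [[[]][[[]][]][]][]

S ⇒ [S]S   [S → [ S ] S]
[S]S ⇒ [[S]S]S   [S → [ S ] S]
[[S]S]S ⇒ [[[]]S]S   [S → [ ]]
[[[]]S]S ⇒ [[[]][S]S]S   [S → [ S ] S]
[[[]][S]S]S ⇒ [[[]][[S]S]S]S   [S → [ S ] S]
[[[]][[S]S]S]S ⇒ [[[]][[[]]S]S]S   [S → [ ]]
[[[]][[[]]S]S]S ⇒ [[[]][[[]][]]S]S   [S → [ ]]
[[[]][[[]][]]S]S ⇒ [[[]][[[]][]][]]S   [S → [ ]]
[[[]][[[]][]][]]S ⇒ [[[]][[[]][]][]][]   [S → [ ]]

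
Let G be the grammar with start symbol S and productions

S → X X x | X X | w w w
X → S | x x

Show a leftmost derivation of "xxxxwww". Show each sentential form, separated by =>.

S => XX   [S → X X]
XX => SX   [X → S]
SX => XXX   [S → X X]
XXX => xxXX   [X → x x]
xxXX => xxxxX   [X → x x]
xxxxX => xxxxS   [X → S]
xxxxS => xxxxwww   [S → w w w]

S => XX => SX => XXX => xxXX => xxxxX => xxxxS => xxxxwww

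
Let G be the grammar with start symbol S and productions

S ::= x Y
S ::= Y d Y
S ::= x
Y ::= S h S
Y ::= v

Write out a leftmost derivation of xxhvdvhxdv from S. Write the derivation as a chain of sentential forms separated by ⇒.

S⇒YdY⇒ShSdY⇒xYhSdY⇒xShShSdY⇒xxhShSdY⇒xxhYdYhSdY⇒xxhvdYhSdY⇒xxhvdvhSdY⇒xxhvdvhxdY⇒xxhvdvhxdv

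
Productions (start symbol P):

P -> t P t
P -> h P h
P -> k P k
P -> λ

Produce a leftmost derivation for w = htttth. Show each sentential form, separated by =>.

P => hPh   [P -> h P h]
hPh => htPth   [P -> t P t]
htPth => httPtth   [P -> t P t]
httPtth => htttth   [P -> λ]

P=>hPh=>htPth=>httPtth=>htttth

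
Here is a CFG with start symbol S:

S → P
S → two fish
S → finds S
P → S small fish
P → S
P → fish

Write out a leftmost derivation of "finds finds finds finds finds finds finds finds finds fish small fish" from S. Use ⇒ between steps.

S ⇒ finds S   [S → finds S]
finds S ⇒ finds finds S   [S → finds S]
finds finds S ⇒ finds finds finds S   [S → finds S]
finds finds finds S ⇒ finds finds finds finds S   [S → finds S]
finds finds finds finds S ⇒ finds finds finds finds finds S   [S → finds S]
finds finds finds finds finds S ⇒ finds finds finds finds finds finds S   [S → finds S]
finds finds finds finds finds finds S ⇒ finds finds finds finds finds finds finds S   [S → finds S]
finds finds finds finds finds finds finds S ⇒ finds finds finds finds finds finds finds finds S   [S → finds S]
finds finds finds finds finds finds finds finds S ⇒ finds finds finds finds finds finds finds finds finds S   [S → finds S]
finds finds finds finds finds finds finds finds finds S ⇒ finds finds finds finds finds finds finds finds finds P   [S → P]
finds finds finds finds finds finds finds finds finds P ⇒ finds finds finds finds finds finds finds finds finds S small fish   [P → S small fish]
finds finds finds finds finds finds finds finds finds S small fish ⇒ finds finds finds finds finds finds finds finds finds P small fish   [S → P]
finds finds finds finds finds finds finds finds finds P small fish ⇒ finds finds finds finds finds finds finds finds finds fish small fish   [P → fish]

S ⇒ finds S ⇒ finds finds S ⇒ finds finds finds S ⇒ finds finds finds finds S ⇒ finds finds finds finds finds S ⇒ finds finds finds finds finds finds S ⇒ finds finds finds finds finds finds finds S ⇒ finds finds finds finds finds finds finds finds S ⇒ finds finds finds finds finds finds finds finds finds S ⇒ finds finds finds finds finds finds finds finds finds P ⇒ finds finds finds finds finds finds finds finds finds S small fish ⇒ finds finds finds finds finds finds finds finds finds P small fish ⇒ finds finds finds finds finds finds finds finds finds fish small fish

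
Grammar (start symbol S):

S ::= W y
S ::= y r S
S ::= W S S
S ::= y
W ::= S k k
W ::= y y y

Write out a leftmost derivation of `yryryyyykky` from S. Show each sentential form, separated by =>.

S => Wy => Skky => yrSkky => yryrSkky => yryrWykky => yryryyyykky

S => Wy   [S ::= W y]
Wy => Skky   [W ::= S k k]
Skky => yrSkky   [S ::= y r S]
yrSkky => yryrSkky   [S ::= y r S]
yryrSkky => yryrWykky   [S ::= W y]
yryrWykky => yryryyyykky   [W ::= y y y]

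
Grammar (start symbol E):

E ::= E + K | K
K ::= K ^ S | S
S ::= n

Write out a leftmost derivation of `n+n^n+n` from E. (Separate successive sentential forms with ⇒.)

E⇒E+K⇒E+K+K⇒K+K+K⇒S+K+K⇒n+K+K⇒n+K^S+K⇒n+S^S+K⇒n+n^S+K⇒n+n^n+K⇒n+n^n+S⇒n+n^n+n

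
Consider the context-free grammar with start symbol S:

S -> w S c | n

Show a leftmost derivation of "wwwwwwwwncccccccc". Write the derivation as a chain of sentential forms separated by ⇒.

S ⇒ wSc   [S -> w S c]
wSc ⇒ wwScc   [S -> w S c]
wwScc ⇒ wwwSccc   [S -> w S c]
wwwSccc ⇒ wwwwScccc   [S -> w S c]
wwwwScccc ⇒ wwwwwSccccc   [S -> w S c]
wwwwwSccccc ⇒ wwwwwwScccccc   [S -> w S c]
wwwwwwScccccc ⇒ wwwwwwwSccccccc   [S -> w S c]
wwwwwwwSccccccc ⇒ wwwwwwwwScccccccc   [S -> w S c]
wwwwwwwwScccccccc ⇒ wwwwwwwwncccccccc   [S -> n]

S ⇒ wSc ⇒ wwScc ⇒ wwwSccc ⇒ wwwwScccc ⇒ wwwwwSccccc ⇒ wwwwwwScccccc ⇒ wwwwwwwSccccccc ⇒ wwwwwwwwScccccccc ⇒ wwwwwwwwncccccccc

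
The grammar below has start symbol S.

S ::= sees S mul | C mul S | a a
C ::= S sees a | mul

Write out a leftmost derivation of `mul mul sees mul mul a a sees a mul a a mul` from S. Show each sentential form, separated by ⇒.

S ⇒ C mul S ⇒ mul mul S ⇒ mul mul sees S mul ⇒ mul mul sees C mul S mul ⇒ mul mul sees S sees a mul S mul ⇒ mul mul sees C mul S sees a mul S mul ⇒ mul mul sees mul mul S sees a mul S mul ⇒ mul mul sees mul mul a a sees a mul S mul ⇒ mul mul sees mul mul a a sees a mul a a mul

S ⇒ C mul S   [S ::= C mul S]
C mul S ⇒ mul mul S   [C ::= mul]
mul mul S ⇒ mul mul sees S mul   [S ::= sees S mul]
mul mul sees S mul ⇒ mul mul sees C mul S mul   [S ::= C mul S]
mul mul sees C mul S mul ⇒ mul mul sees S sees a mul S mul   [C ::= S sees a]
mul mul sees S sees a mul S mul ⇒ mul mul sees C mul S sees a mul S mul   [S ::= C mul S]
mul mul sees C mul S sees a mul S mul ⇒ mul mul sees mul mul S sees a mul S mul   [C ::= mul]
mul mul sees mul mul S sees a mul S mul ⇒ mul mul sees mul mul a a sees a mul S mul   [S ::= a a]
mul mul sees mul mul a a sees a mul S mul ⇒ mul mul sees mul mul a a sees a mul a a mul   [S ::= a a]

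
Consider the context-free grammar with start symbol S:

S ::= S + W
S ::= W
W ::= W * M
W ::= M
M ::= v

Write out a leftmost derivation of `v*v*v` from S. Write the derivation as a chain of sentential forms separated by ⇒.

S ⇒ W   [S ::= W]
W ⇒ W*M   [W ::= W * M]
W*M ⇒ W*M*M   [W ::= W * M]
W*M*M ⇒ M*M*M   [W ::= M]
M*M*M ⇒ v*M*M   [M ::= v]
v*M*M ⇒ v*v*M   [M ::= v]
v*v*M ⇒ v*v*v   [M ::= v]

S⇒W⇒W*M⇒W*M*M⇒M*M*M⇒v*M*M⇒v*v*M⇒v*v*v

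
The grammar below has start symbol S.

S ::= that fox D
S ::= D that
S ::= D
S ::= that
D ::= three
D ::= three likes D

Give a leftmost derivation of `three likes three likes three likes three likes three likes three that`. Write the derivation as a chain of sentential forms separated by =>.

S => D that => three likes D that => three likes three likes D that => three likes three likes three likes D that => three likes three likes three likes three likes D that => three likes three likes three likes three likes three likes D that => three likes three likes three likes three likes three likes three that

S => D that   [S ::= D that]
D that => three likes D that   [D ::= three likes D]
three likes D that => three likes three likes D that   [D ::= three likes D]
three likes three likes D that => three likes three likes three likes D that   [D ::= three likes D]
three likes three likes three likes D that => three likes three likes three likes three likes D that   [D ::= three likes D]
three likes three likes three likes three likes D that => three likes three likes three likes three likes three likes D that   [D ::= three likes D]
three likes three likes three likes three likes three likes D that => three likes three likes three likes three likes three likes three that   [D ::= three]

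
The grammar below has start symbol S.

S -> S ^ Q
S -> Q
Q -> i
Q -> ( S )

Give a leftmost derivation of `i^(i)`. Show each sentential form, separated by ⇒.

S ⇒ S^Q   [S -> S ^ Q]
S^Q ⇒ Q^Q   [S -> Q]
Q^Q ⇒ i^Q   [Q -> i]
i^Q ⇒ i^(S)   [Q -> ( S )]
i^(S) ⇒ i^(Q)   [S -> Q]
i^(Q) ⇒ i^(i)   [Q -> i]

S ⇒ S^Q ⇒ Q^Q ⇒ i^Q ⇒ i^(S) ⇒ i^(Q) ⇒ i^(i)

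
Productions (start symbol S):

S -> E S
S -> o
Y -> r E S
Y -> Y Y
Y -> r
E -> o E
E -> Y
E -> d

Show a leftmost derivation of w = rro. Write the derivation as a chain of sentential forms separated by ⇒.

S⇒ES⇒YS⇒YYS⇒rYS⇒rrS⇒rro

S ⇒ ES   [S -> E S]
ES ⇒ YS   [E -> Y]
YS ⇒ YYS   [Y -> Y Y]
YYS ⇒ rYS   [Y -> r]
rYS ⇒ rrS   [Y -> r]
rrS ⇒ rro   [S -> o]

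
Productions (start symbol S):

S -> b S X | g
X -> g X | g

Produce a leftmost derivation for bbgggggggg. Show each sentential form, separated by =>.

S => bSX => bbSXX => bbgXX => bbggXX => bbgggXX => bbggggXX => bbgggggXX => bbggggggX => bbgggggggX => bbgggggggg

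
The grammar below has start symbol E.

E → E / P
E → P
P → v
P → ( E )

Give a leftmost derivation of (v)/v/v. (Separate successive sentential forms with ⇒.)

E ⇒ E/P ⇒ E/P/P ⇒ P/P/P ⇒ (E)/P/P ⇒ (P)/P/P ⇒ (v)/P/P ⇒ (v)/v/P ⇒ (v)/v/v

E ⇒ E/P   [E → E / P]
E/P ⇒ E/P/P   [E → E / P]
E/P/P ⇒ P/P/P   [E → P]
P/P/P ⇒ (E)/P/P   [P → ( E )]
(E)/P/P ⇒ (P)/P/P   [E → P]
(P)/P/P ⇒ (v)/P/P   [P → v]
(v)/P/P ⇒ (v)/v/P   [P → v]
(v)/v/P ⇒ (v)/v/v   [P → v]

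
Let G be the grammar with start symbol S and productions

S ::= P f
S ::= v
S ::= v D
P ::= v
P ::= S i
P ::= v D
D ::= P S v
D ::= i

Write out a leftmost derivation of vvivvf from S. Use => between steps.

S => Pf   [S ::= P f]
Pf => vDf   [P ::= v D]
vDf => vPSvf   [D ::= P S v]
vPSvf => vSiSvf   [P ::= S i]
vSiSvf => vviSvf   [S ::= v]
vviSvf => vvivvf   [S ::= v]

S=>Pf=>vDf=>vPSvf=>vSiSvf=>vviSvf=>vvivvf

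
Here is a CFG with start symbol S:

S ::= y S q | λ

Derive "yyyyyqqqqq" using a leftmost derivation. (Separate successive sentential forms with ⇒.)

S ⇒ ySq ⇒ yySqq ⇒ yyySqqq ⇒ yyyySqqqq ⇒ yyyyySqqqqq ⇒ yyyyyqqqqq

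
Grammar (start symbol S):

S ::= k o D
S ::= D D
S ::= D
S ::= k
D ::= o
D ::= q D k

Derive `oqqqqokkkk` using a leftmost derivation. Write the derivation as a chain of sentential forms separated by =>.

S => DD   [S ::= D D]
DD => oD   [D ::= o]
oD => oqDk   [D ::= q D k]
oqDk => oqqDkk   [D ::= q D k]
oqqDkk => oqqqDkkk   [D ::= q D k]
oqqqDkkk => oqqqqDkkkk   [D ::= q D k]
oqqqqDkkkk => oqqqqokkkk   [D ::= o]

S => DD => oD => oqDk => oqqDkk => oqqqDkkk => oqqqqDkkkk => oqqqqokkkk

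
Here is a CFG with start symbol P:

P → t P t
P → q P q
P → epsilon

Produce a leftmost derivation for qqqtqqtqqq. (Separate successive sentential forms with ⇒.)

P ⇒ qPq   [P → q P q]
qPq ⇒ qqPqq   [P → q P q]
qqPqq ⇒ qqqPqqq   [P → q P q]
qqqPqqq ⇒ qqqtPtqqq   [P → t P t]
qqqtPtqqq ⇒ qqqtqPqtqqq   [P → q P q]
qqqtqPqtqqq ⇒ qqqtqqtqqq   [P → epsilon]

P ⇒ qPq ⇒ qqPqq ⇒ qqqPqqq ⇒ qqqtPtqqq ⇒ qqqtqPqtqqq ⇒ qqqtqqtqqq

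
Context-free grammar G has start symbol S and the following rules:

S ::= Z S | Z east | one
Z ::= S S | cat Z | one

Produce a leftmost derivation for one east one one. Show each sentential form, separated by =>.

S => Z S   [S ::= Z S]
Z S => S S S   [Z ::= S S]
S S S => Z east S S   [S ::= Z east]
Z east S S => one east S S   [Z ::= one]
one east S S => one east one S   [S ::= one]
one east one S => one east one one   [S ::= one]

S => Z S => S S S => Z east S S => one east S S => one east one S => one east one one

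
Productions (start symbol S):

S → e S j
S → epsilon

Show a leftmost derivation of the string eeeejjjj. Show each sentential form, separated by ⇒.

S ⇒ eSj ⇒ eeSjj ⇒ eeeSjjj ⇒ eeeeSjjjj ⇒ eeeejjjj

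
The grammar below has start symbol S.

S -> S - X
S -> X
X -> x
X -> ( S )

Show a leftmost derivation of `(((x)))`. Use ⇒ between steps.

S ⇒ X ⇒ (S) ⇒ (X) ⇒ ((S)) ⇒ ((X)) ⇒ (((S))) ⇒ (((X))) ⇒ (((x)))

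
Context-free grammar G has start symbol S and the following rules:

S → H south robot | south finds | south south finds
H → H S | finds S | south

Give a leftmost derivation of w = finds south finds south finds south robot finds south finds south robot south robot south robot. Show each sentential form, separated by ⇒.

S ⇒ H south robot   [S → H south robot]
H south robot ⇒ finds S south robot   [H → finds S]
finds S south robot ⇒ finds H south robot south robot   [S → H south robot]
finds H south robot south robot ⇒ finds H S south robot south robot   [H → H S]
finds H S south robot south robot ⇒ finds H S S south robot south robot   [H → H S]
finds H S S south robot south robot ⇒ finds south S S south robot south robot   [H → south]
finds south S S south robot south robot ⇒ finds south H south robot S south robot south robot   [S → H south robot]
finds south H south robot S south robot south robot ⇒ finds south finds S south robot S south robot south robot   [H → finds S]
finds south finds S south robot S south robot south robot ⇒ finds south finds south finds south robot S south robot south robot   [S → south finds]
finds south finds south finds south robot S south robot south robot ⇒ finds south finds south finds south robot H south robot south robot south robot   [S → H south robot]
finds south finds south finds south robot H south robot south robot south robot ⇒ finds south finds south finds south robot finds S south robot south robot south robot   [H → finds S]
finds south finds south finds south robot finds S south robot south robot south robot ⇒ finds south finds south finds south robot finds south finds south robot south robot south robot   [S → south finds]

S ⇒ H south robot ⇒ finds S south robot ⇒ finds H south robot south robot ⇒ finds H S south robot south robot ⇒ finds H S S south robot south robot ⇒ finds south S S south robot south robot ⇒ finds south H south robot S south robot south robot ⇒ finds south finds S south robot S south robot south robot ⇒ finds south finds south finds south robot S south robot south robot ⇒ finds south finds south finds south robot H south robot south robot south robot ⇒ finds south finds south finds south robot finds S south robot south robot south robot ⇒ finds south finds south finds south robot finds south finds south robot south robot south robot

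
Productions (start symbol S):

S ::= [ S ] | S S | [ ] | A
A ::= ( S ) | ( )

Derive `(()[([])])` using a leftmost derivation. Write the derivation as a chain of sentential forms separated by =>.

S => A   [S ::= A]
A => (S)   [A ::= ( S )]
(S) => (SS)   [S ::= S S]
(SS) => (AS)   [S ::= A]
(AS) => (()S)   [A ::= ( )]
(()S) => (()[S])   [S ::= [ S ]]
(()[S]) => (()[A])   [S ::= A]
(()[A]) => (()[(S)])   [A ::= ( S )]
(()[(S)]) => (()[([])])   [S ::= [ ]]

S => A => (S) => (SS) => (AS) => (()S) => (()[S]) => (()[A]) => (()[(S)]) => (()[([])])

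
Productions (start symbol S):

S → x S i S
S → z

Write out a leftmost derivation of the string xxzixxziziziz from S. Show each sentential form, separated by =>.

S => xSiS => xxSiSiS => xxziSiS => xxzixSiSiS => xxzixxSiSiSiS => xxzixxziSiSiS => xxzixxziziSiS => xxzixxziziziS => xxzixxziziziz

S => xSiS   [S → x S i S]
xSiS => xxSiSiS   [S → x S i S]
xxSiSiS => xxziSiS   [S → z]
xxziSiS => xxzixSiSiS   [S → x S i S]
xxzixSiSiS => xxzixxSiSiSiS   [S → x S i S]
xxzixxSiSiSiS => xxzixxziSiSiS   [S → z]
xxzixxziSiSiS => xxzixxziziSiS   [S → z]
xxzixxziziSiS => xxzixxziziziS   [S → z]
xxzixxziziziS => xxzixxziziziz   [S → z]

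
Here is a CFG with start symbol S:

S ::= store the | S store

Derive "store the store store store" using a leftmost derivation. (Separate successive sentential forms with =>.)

S => S store => S store store => S store store store => store the store store store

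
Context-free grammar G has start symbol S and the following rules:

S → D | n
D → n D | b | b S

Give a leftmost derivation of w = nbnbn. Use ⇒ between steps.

S ⇒ D ⇒ nD ⇒ nbS ⇒ nbD ⇒ nbnD ⇒ nbnbS ⇒ nbnbn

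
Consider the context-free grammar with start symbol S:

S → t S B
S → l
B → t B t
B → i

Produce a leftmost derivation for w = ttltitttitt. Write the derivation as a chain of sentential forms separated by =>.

S => tSB   [S → t S B]
tSB => ttSBB   [S → t S B]
ttSBB => ttlBB   [S → l]
ttlBB => ttltBtB   [B → t B t]
ttltBtB => ttltitB   [B → i]
ttltitB => ttltittBt   [B → t B t]
ttltittBt => ttltitttBtt   [B → t B t]
ttltitttBtt => ttltitttitt   [B → i]

S => tSB => ttSBB => ttlBB => ttltBtB => ttltitB => ttltittBt => ttltitttBtt => ttltitttitt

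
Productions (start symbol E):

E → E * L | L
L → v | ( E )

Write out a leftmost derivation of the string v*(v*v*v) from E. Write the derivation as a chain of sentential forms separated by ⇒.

E⇒E*L⇒L*L⇒v*L⇒v*(E)⇒v*(E*L)⇒v*(E*L*L)⇒v*(L*L*L)⇒v*(v*L*L)⇒v*(v*v*L)⇒v*(v*v*v)

E ⇒ E*L   [E → E * L]
E*L ⇒ L*L   [E → L]
L*L ⇒ v*L   [L → v]
v*L ⇒ v*(E)   [L → ( E )]
v*(E) ⇒ v*(E*L)   [E → E * L]
v*(E*L) ⇒ v*(E*L*L)   [E → E * L]
v*(E*L*L) ⇒ v*(L*L*L)   [E → L]
v*(L*L*L) ⇒ v*(v*L*L)   [L → v]
v*(v*L*L) ⇒ v*(v*v*L)   [L → v]
v*(v*v*L) ⇒ v*(v*v*v)   [L → v]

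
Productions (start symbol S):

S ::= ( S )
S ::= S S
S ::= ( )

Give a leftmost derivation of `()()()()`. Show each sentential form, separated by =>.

S => SS => SSS => ()SS => ()()S => ()()SS => ()()()S => ()()()()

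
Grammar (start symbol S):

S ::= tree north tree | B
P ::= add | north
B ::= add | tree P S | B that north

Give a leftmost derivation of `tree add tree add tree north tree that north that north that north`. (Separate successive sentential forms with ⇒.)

S ⇒ B   [S ::= B]
B ⇒ B that north   [B ::= B that north]
B that north ⇒ B that north that north   [B ::= B that north]
B that north that north ⇒ tree P S that north that north   [B ::= tree P S]
tree P S that north that north ⇒ tree add S that north that north   [P ::= add]
tree add S that north that north ⇒ tree add B that north that north   [S ::= B]
tree add B that north that north ⇒ tree add B that north that north that north   [B ::= B that north]
tree add B that north that north that north ⇒ tree add tree P S that north that north that north   [B ::= tree P S]
tree add tree P S that north that north that north ⇒ tree add tree add S that north that north that north   [P ::= add]
tree add tree add S that north that north that north ⇒ tree add tree add tree north tree that north that north that north   [S ::= tree north tree]

S ⇒ B ⇒ B that north ⇒ B that north that north ⇒ tree P S that north that north ⇒ tree add S that north that north ⇒ tree add B that north that north ⇒ tree add B that north that north that north ⇒ tree add tree P S that north that north that north ⇒ tree add tree add S that north that north that north ⇒ tree add tree add tree north tree that north that north that north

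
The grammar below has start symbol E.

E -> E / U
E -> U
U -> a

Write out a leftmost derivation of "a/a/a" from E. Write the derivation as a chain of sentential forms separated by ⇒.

E ⇒ E/U   [E -> E / U]
E/U ⇒ E/U/U   [E -> E / U]
E/U/U ⇒ U/U/U   [E -> U]
U/U/U ⇒ a/U/U   [U -> a]
a/U/U ⇒ a/a/U   [U -> a]
a/a/U ⇒ a/a/a   [U -> a]

E⇒E/U⇒E/U/U⇒U/U/U⇒a/U/U⇒a/a/U⇒a/a/a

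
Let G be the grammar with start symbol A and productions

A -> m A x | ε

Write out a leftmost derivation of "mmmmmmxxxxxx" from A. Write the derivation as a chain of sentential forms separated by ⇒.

A ⇒ mAx ⇒ mmAxx ⇒ mmmAxxx ⇒ mmmmAxxxx ⇒ mmmmmAxxxxx ⇒ mmmmmmAxxxxxx ⇒ mmmmmmxxxxxx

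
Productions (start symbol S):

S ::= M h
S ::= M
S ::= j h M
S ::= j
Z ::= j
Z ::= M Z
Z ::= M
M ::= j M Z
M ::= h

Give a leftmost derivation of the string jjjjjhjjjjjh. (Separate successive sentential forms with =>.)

S => Mh   [S ::= M h]
Mh => jMZh   [M ::= j M Z]
jMZh => jjMZZh   [M ::= j M Z]
jjMZZh => jjjMZZZh   [M ::= j M Z]
jjjMZZZh => jjjjMZZZZh   [M ::= j M Z]
jjjjMZZZZh => jjjjjMZZZZZh   [M ::= j M Z]
jjjjjMZZZZZh => jjjjjhZZZZZh   [M ::= h]
jjjjjhZZZZZh => jjjjjhjZZZZh   [Z ::= j]
jjjjjhjZZZZh => jjjjjhjjZZZh   [Z ::= j]
jjjjjhjjZZZh => jjjjjhjjjZZh   [Z ::= j]
jjjjjhjjjZZh => jjjjjhjjjjZh   [Z ::= j]
jjjjjhjjjjZh => jjjjjhjjjjjh   [Z ::= j]

S => Mh => jMZh => jjMZZh => jjjMZZZh => jjjjMZZZZh => jjjjjMZZZZZh => jjjjjhZZZZZh => jjjjjhjZZZZh => jjjjjhjjZZZh => jjjjjhjjjZZh => jjjjjhjjjjZh => jjjjjhjjjjjh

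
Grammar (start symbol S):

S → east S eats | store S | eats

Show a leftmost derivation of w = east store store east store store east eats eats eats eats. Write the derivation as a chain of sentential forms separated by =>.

S => east S eats => east store S eats => east store store S eats => east store store east S eats eats => east store store east store S eats eats => east store store east store store S eats eats => east store store east store store east S eats eats eats => east store store east store store east eats eats eats eats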